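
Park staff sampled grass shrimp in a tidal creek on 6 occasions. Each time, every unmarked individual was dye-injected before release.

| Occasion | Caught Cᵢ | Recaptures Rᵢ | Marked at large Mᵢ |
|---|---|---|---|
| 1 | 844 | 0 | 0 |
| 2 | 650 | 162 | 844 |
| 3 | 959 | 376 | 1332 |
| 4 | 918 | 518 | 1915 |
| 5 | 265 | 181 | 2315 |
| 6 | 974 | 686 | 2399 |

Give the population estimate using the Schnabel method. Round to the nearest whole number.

Σ MᵢCᵢ = 0·844 + 844·650 + 1332·959 + 1915·918 + 2315·265 + 2399·974 = 0 + 548600 + 1277388 + 1757970 + 613475 + 2336626 = 6534059
Σ Rᵢ = 0 + 162 + 376 + 518 + 181 + 686 = 1923
N̂ = 6534059 / 1923 ≈ 3397.8 → 3398

N ≈ 3398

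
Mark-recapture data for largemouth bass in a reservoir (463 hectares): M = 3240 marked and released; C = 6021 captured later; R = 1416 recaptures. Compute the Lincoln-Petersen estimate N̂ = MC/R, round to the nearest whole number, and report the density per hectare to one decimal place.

density ≈ 29.8 largemouth bass per hectare

N̂ = 3240·6021/1416 = 19508040/1416 ≈ 13776.9 → 13777
Density = N̂ / area = 13777 / 463 ≈ 29.76 → 29.8 per hectare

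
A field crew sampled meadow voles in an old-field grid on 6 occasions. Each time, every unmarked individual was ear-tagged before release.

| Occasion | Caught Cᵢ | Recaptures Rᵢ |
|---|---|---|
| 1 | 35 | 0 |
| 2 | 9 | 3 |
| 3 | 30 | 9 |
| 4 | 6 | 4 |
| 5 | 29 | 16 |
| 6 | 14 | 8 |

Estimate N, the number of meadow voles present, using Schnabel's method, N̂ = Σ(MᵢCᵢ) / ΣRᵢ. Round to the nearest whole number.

Marked at large before each occasion: Mᵢ = Σⱼ<ᵢ (Cⱼ − Rⱼ) → M1=0, M2=35, M3=41, M4=62, M5=64, M6=77
Σ MᵢCᵢ = 0·35 + 35·9 + 41·30 + 62·6 + 64·29 + 77·14 = 0 + 315 + 1230 + 372 + 1856 + 1078 = 4851
Σ Rᵢ = 0 + 3 + 9 + 4 + 16 + 8 = 40
N̂ = 4851 / 40 ≈ 121.3 → 121

N ≈ 121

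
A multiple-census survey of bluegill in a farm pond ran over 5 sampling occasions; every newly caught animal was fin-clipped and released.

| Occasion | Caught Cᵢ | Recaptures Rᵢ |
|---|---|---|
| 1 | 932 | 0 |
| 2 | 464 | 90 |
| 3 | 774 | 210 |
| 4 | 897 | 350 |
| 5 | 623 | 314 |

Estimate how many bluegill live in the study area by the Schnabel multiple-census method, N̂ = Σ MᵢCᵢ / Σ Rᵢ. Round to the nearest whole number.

Marked at large before each occasion: Mᵢ = Σⱼ<ᵢ (Cⱼ − Rⱼ) → M1=0, M2=932, M3=1306, M4=1870, M5=2417
Σ MᵢCᵢ = 0·932 + 932·464 + 1306·774 + 1870·897 + 2417·623 = 0 + 432448 + 1010844 + 1677390 + 1505791 = 4626473
Σ Rᵢ = 0 + 90 + 210 + 350 + 314 = 964
N̂ = 4626473 / 964 ≈ 4799.2 → 4799

N ≈ 4799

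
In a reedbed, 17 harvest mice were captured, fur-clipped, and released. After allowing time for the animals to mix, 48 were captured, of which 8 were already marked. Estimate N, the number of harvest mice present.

The marked fraction in the recapture sample should equal the marked fraction in the population: 8/48 = 17/N.
N = (17 × 48) / 8 = 816 / 8 = 102

N = 102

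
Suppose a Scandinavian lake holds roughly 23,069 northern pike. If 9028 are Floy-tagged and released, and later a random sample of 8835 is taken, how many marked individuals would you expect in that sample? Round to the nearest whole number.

Expected recaptures E[R] = M·C / N.
E[R] = 9028 × 8835 / 23069 = 79762380 / 23069 ≈ 3457.6 → 3458

expected recaptures ≈ 3458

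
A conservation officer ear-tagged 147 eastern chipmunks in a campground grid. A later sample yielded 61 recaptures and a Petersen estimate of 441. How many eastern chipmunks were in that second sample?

From N = M·C/R: C = N·R / M = 441·61 / 147 = 26901 / 147 = 183.

C = 183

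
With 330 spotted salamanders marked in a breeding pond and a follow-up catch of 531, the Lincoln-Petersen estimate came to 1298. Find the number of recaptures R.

From N = M·C/R: R = M·C / N = 330·531 / 1298 = 175230 / 1298 = 135.

R = 135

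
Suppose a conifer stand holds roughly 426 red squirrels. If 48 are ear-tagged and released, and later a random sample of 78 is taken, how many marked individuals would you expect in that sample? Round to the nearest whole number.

Expected recaptures E[R] = M·C / N.
E[R] = 48 × 78 / 426 = 3744 / 426 ≈ 8.8 → 9

expected recaptures ≈ 9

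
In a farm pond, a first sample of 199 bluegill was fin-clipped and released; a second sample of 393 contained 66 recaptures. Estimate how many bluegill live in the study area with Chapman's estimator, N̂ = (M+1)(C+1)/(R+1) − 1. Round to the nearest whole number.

N ≈ 1175

N̂ = (199+1)(393+1)/(66+1) − 1 = 200·394/67 − 1
= 78800/67 − 1 ≈ 1176.1 − 1 ≈ 1175.1 → 1175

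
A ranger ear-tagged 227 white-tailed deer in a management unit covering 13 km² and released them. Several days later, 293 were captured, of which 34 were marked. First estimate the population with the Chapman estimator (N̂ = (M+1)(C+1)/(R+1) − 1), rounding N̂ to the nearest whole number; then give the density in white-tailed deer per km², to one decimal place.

density ≈ 147.2 white-tailed deer per km²

N̂ = 228·294/35 − 1 = 67032/35 − 1 ≈ 1914.2 → 1914
Density = N̂ / area = 1914 / 13 ≈ 147.23 → 147.2 per km²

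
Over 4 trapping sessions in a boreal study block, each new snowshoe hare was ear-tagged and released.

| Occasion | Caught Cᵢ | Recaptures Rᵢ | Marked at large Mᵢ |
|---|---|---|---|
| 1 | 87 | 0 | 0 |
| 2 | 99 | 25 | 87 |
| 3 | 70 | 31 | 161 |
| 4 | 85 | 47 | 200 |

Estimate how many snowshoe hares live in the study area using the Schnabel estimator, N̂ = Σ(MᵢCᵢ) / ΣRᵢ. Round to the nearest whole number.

Σ MᵢCᵢ = 0·87 + 87·99 + 161·70 + 200·85 = 0 + 8613 + 11270 + 17000 = 36883
Σ Rᵢ = 0 + 25 + 31 + 47 = 103
N̂ = 36883 / 103 ≈ 358.1 → 358

N ≈ 358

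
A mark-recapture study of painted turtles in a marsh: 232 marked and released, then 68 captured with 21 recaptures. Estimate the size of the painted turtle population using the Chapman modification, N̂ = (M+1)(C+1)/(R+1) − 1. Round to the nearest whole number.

N ≈ 730

N̂ = (232+1)(68+1)/(21+1) − 1 = 233·69/22 − 1
= 16077/22 − 1 ≈ 730.8 − 1 ≈ 729.8 → 730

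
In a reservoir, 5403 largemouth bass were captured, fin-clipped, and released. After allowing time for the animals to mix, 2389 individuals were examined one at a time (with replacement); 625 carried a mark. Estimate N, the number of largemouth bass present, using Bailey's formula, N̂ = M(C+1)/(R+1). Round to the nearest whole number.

N̂ = 5403·(2389+1)/(625+1) = 5403·2390/626 = 12913170/626 ≈ 20628.1 → 20628

N ≈ 20,628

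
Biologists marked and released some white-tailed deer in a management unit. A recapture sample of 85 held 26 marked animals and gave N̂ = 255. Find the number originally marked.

M = 78

From N = M·C/R: M = N·R / C = 255·26 / 85 = 6630 / 85 = 78.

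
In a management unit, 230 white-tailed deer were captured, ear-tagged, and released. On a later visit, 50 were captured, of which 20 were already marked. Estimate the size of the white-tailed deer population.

N = 575

Lincoln-Petersen assumes M/N = R/C, so N = M·C / R.
N = (230 × 50) / 20 = 11500 / 20 = 575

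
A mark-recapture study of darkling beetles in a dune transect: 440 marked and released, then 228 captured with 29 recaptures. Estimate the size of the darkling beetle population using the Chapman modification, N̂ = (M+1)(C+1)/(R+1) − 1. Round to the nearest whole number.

N̂ = (440+1)(228+1)/(29+1) − 1 = 441·229/30 − 1
= 100989/30 − 1 ≈ 3366.3 − 1 ≈ 3365.3 → 3365

N ≈ 3365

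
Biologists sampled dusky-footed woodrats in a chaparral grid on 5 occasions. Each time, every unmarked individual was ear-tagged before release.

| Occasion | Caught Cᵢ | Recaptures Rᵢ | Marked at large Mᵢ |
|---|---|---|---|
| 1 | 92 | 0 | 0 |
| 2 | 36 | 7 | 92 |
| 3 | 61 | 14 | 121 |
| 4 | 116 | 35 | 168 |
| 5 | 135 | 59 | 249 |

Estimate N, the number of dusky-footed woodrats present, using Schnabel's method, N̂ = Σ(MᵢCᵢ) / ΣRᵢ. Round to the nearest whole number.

Σ MᵢCᵢ = 0·92 + 92·36 + 121·61 + 168·116 + 249·135 = 0 + 3312 + 7381 + 19488 + 33615 = 63796
Σ Rᵢ = 0 + 7 + 14 + 35 + 59 = 115
N̂ = 63796 / 115 ≈ 554.7 → 555

N ≈ 555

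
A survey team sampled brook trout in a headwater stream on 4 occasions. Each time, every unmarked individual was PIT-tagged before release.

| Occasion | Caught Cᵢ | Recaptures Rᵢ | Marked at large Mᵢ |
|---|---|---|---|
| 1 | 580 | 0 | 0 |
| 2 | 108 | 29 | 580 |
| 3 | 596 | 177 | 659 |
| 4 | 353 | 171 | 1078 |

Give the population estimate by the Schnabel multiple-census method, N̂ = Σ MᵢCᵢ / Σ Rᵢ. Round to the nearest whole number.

Σ MᵢCᵢ = 0·580 + 580·108 + 659·596 + 1078·353 = 0 + 62640 + 392764 + 380534 = 835938
Σ Rᵢ = 0 + 29 + 177 + 171 = 377
N̂ = 835938 / 377 ≈ 2217.3 → 2217

N ≈ 2217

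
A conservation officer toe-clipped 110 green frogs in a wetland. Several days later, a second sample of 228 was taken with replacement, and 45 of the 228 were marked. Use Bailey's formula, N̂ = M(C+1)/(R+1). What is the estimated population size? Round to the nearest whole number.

N ≈ 548

N̂ = 110·(228+1)/(45+1) = 110·229/46 = 25190/46 ≈ 547.6 → 548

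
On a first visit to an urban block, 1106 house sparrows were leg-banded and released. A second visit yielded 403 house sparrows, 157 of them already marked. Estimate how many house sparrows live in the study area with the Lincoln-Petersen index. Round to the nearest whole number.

N ≈ 2839

If marked individuals mix randomly, R/C ≈ M/N, giving N ≈ M·C/R.
N = (1106 × 403) / 157 = 445718 / 157 ≈ 2839.0 → 2839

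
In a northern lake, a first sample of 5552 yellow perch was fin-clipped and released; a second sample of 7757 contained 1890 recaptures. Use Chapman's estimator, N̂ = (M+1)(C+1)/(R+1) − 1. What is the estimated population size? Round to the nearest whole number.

N̂ = (5552+1)(7757+1)/(1890+1) − 1 = 5553·7758/1891 − 1
= 43080174/1891 − 1 ≈ 22781.7 − 1 ≈ 22780.7 → 22781

N ≈ 22,781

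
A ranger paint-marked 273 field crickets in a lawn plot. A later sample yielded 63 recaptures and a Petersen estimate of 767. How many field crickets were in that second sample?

C = 177

From N = M·C/R: C = N·R / M = 767·63 / 273 = 48321 / 273 = 177.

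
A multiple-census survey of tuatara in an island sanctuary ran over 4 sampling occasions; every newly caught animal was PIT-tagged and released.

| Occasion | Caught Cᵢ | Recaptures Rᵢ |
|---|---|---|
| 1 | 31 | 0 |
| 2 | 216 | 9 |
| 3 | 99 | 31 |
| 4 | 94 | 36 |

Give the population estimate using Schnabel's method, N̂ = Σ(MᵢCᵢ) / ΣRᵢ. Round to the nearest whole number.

N ≈ 777

Marked at large before each occasion: Mᵢ = Σⱼ<ᵢ (Cⱼ − Rⱼ) → M1=0, M2=31, M3=238, M4=306
Σ MᵢCᵢ = 0·31 + 31·216 + 238·99 + 306·94 = 0 + 6696 + 23562 + 28764 = 59022
Σ Rᵢ = 0 + 9 + 31 + 36 = 76
N̂ = 59022 / 76 ≈ 776.6 → 777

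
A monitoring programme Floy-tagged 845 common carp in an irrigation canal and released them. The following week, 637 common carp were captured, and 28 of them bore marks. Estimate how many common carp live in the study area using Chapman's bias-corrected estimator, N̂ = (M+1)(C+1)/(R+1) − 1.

N̂ = (845+1)(637+1)/(28+1) − 1 = 846·638/29 − 1
= 539748/29 − 1 = 18612 − 1 = 18611

N = 18,611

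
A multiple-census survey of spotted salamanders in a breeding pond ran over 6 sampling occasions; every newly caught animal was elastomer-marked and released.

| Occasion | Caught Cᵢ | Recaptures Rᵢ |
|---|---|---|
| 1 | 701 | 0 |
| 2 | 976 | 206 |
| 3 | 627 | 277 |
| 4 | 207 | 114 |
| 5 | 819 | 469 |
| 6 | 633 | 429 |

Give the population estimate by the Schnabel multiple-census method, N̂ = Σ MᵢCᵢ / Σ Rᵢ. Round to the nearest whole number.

N ≈ 3334

Marked at large before each occasion: Mᵢ = Σⱼ<ᵢ (Cⱼ − Rⱼ) → M1=0, M2=701, M3=1471, M4=1821, M5=1914, M6=2264
Σ MᵢCᵢ = 0·701 + 701·976 + 1471·627 + 1821·207 + 1914·819 + 2264·633 = 0 + 684176 + 922317 + 376947 + 1567566 + 1433112 = 4984118
Σ Rᵢ = 0 + 206 + 277 + 114 + 469 + 429 = 1495
N̂ = 4984118 / 1495 ≈ 3333.9 → 3334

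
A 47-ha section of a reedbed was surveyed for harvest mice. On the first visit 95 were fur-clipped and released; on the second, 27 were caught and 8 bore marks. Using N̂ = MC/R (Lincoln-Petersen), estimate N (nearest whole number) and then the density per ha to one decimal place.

N̂ = 95·27/8 = 2565/8 ≈ 320.6 → 321
Density = N̂ / area = 321 / 47 ≈ 6.83 → 6.8 per ha

density ≈ 6.8 harvest mice per ha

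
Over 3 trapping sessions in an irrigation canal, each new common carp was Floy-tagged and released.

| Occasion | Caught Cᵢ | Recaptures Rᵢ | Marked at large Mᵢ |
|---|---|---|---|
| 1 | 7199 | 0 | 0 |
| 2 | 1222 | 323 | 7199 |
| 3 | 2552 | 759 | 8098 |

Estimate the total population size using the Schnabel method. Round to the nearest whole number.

Σ MᵢCᵢ = 0·7199 + 7199·1222 + 8098·2552 = 0 + 8797178 + 20666096 = 29463274
Σ Rᵢ = 0 + 323 + 759 = 1082
N̂ = 29463274 / 1082 ≈ 27230.4 → 27230

N ≈ 27,230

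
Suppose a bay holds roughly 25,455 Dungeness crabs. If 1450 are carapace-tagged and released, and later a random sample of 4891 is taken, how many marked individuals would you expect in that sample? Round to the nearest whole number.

Expected recaptures E[R] = M·C / N.
E[R] = 1450 × 4891 / 25455 = 7091950 / 25455 ≈ 278.6 → 279

expected recaptures ≈ 279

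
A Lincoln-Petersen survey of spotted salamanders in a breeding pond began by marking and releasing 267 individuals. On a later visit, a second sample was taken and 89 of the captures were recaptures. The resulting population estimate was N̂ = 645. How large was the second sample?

From N = M·C/R: C = N·R / M = 645·89 / 267 = 57405 / 267 = 215.

C = 215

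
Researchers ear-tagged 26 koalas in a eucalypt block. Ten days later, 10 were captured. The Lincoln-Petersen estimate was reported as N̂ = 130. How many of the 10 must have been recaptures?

From N = M·C/R: R = M·C / N = 26·10 / 130 = 260 / 130 = 2.

R = 2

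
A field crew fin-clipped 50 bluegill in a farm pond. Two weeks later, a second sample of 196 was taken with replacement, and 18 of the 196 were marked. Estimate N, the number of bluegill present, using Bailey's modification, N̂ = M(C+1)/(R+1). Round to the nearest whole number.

N̂ = 50·(196+1)/(18+1) = 50·197/19 = 9850/19 ≈ 518.4 → 518

N ≈ 518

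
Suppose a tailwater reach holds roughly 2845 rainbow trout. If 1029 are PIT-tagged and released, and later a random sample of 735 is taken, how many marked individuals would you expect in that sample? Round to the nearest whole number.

expected recaptures ≈ 266

The marked fraction of the population is 1029/2845, so in a sample of 735 expect C·(M/N) marked.
E[R] = 1029 × 735 / 2845 = 756315 / 2845 ≈ 265.8 → 266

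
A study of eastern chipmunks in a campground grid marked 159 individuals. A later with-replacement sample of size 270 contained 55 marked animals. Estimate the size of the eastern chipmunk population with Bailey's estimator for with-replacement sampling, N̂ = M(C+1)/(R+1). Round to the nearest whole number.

N̂ = 159·(270+1)/(55+1) = 159·271/56 = 43089/56 ≈ 769.4 → 769

N ≈ 769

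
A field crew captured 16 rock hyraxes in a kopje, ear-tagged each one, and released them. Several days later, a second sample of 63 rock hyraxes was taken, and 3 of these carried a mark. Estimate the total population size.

N = (16 × 63) / 3 = 1008 / 3 = 336

N = 336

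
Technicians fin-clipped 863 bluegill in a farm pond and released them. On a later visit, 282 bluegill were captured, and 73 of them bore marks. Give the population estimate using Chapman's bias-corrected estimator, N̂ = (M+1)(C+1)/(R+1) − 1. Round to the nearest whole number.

N ≈ 3303

N̂ = (863+1)(282+1)/(73+1) − 1 = 864·283/74 − 1
= 244512/74 − 1 ≈ 3304.2 − 1 ≈ 3303.2 → 3303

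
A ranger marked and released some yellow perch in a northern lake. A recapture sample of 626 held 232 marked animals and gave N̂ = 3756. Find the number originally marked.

From N = M·C/R: M = N·R / C = 3756·232 / 626 = 871392 / 626 = 1392.

M = 1392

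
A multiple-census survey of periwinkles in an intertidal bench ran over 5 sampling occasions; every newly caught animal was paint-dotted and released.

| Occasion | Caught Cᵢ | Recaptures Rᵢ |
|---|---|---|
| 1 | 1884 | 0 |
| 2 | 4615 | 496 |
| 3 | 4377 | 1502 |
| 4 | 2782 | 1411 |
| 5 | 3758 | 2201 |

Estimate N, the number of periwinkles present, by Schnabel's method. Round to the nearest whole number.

Marked at large before each occasion: Mᵢ = Σⱼ<ᵢ (Cⱼ − Rⱼ) → M1=0, M2=1884, M3=6003, M4=8878, M5=10249
Σ MᵢCᵢ = 0·1884 + 1884·4615 + 6003·4377 + 8878·2782 + 10249·3758 = 0 + 8694660 + 26275131 + 24698596 + 38515742 = 98184129
Σ Rᵢ = 0 + 496 + 1502 + 1411 + 2201 = 5610
N̂ = 98184129 / 5610 ≈ 17501.6 → 17502

N ≈ 17,502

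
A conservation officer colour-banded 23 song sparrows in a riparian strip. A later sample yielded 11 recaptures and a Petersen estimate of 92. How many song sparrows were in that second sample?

From N = M·C/R: C = N·R / M = 92·11 / 23 = 1012 / 23 = 44.

C = 44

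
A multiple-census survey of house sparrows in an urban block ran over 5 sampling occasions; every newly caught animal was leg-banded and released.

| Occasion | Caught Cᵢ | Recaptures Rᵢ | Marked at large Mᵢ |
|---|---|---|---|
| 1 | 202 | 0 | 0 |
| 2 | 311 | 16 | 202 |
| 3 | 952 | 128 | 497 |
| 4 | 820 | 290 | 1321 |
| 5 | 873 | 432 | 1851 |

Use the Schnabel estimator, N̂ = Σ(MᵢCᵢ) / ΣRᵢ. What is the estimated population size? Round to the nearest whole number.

Σ MᵢCᵢ = 0·202 + 202·311 + 497·952 + 1321·820 + 1851·873 = 0 + 62822 + 473144 + 1083220 + 1615923 = 3235109
Σ Rᵢ = 0 + 16 + 128 + 290 + 432 = 866
N̂ = 3235109 / 866 ≈ 3735.7 → 3736

N ≈ 3736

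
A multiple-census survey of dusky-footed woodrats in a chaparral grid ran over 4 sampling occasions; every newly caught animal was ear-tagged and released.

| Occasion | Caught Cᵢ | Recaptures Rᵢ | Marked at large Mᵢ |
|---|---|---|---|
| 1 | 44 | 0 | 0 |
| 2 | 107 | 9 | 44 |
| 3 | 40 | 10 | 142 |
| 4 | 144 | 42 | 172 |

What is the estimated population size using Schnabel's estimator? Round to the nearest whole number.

N ≈ 576

Σ MᵢCᵢ = 0·44 + 44·107 + 142·40 + 172·144 = 0 + 4708 + 5680 + 24768 = 35156
Σ Rᵢ = 0 + 9 + 10 + 42 = 61
N̂ = 35156 / 61 ≈ 576.3 → 576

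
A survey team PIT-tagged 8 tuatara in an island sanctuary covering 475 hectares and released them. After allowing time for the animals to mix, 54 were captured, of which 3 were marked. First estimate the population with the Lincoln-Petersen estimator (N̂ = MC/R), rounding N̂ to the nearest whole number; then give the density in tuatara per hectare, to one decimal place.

N̂ = 8·54/3 = 432/3 = 144
Density = N̂ / area = 144 / 475 ≈ 0.30 → 0.3 per hectare

density ≈ 0.3 tuatara per hectare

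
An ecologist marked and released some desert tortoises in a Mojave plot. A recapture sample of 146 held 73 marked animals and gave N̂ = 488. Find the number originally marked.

From N = M·C/R: M = N·R / C = 488·73 / 146 = 35624 / 146 = 244.

M = 244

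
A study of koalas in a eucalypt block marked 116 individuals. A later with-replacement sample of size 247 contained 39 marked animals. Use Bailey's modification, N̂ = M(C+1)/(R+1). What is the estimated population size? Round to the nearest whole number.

N ≈ 719

N̂ = 116·(247+1)/(39+1) = 116·248/40 = 28768/40 ≈ 719.2 → 719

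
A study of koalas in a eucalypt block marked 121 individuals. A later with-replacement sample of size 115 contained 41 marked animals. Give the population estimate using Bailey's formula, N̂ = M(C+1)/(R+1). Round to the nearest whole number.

N ≈ 334

N̂ = 121·(115+1)/(41+1) = 121·116/42 = 14036/42 ≈ 334.2 → 334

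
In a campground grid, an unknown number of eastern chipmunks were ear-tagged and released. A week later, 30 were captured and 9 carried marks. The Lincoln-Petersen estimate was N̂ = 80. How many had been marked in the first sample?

From N = M·C/R: M = N·R / C = 80·9 / 30 = 720 / 30 = 24.

M = 24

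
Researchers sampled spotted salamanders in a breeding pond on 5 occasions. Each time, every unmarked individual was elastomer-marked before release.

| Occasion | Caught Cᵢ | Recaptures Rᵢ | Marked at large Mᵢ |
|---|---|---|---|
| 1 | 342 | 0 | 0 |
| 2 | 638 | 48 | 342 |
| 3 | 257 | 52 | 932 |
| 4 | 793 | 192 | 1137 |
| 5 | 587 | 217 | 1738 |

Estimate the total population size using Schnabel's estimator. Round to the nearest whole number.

Σ MᵢCᵢ = 0·342 + 342·638 + 932·257 + 1137·793 + 1738·587 = 0 + 218196 + 239524 + 901641 + 1020206 = 2379567
Σ Rᵢ = 0 + 48 + 52 + 192 + 217 = 509
N̂ = 2379567 / 509 ≈ 4675.0 → 4675

N ≈ 4675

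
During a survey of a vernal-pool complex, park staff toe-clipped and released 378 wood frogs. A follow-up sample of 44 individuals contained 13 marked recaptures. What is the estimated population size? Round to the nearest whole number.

Lincoln-Petersen assumes M/N = R/C, so N = M·C / R.
N = (378 × 44) / 13 = 16632 / 13 ≈ 1279.4 → 1279

N ≈ 1279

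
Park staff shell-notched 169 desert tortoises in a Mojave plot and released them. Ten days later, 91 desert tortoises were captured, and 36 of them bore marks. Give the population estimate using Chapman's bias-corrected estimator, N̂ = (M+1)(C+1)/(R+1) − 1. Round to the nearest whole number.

N ≈ 422

N̂ = (169+1)(91+1)/(36+1) − 1 = 170·92/37 − 1
= 15640/37 − 1 ≈ 422.7 − 1 ≈ 421.7 → 422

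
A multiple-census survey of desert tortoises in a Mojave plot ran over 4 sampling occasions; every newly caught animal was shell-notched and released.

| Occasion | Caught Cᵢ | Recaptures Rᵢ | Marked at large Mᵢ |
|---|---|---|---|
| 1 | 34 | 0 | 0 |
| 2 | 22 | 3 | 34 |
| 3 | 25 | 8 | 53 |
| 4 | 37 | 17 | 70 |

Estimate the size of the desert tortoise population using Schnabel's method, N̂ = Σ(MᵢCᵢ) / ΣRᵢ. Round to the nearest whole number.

N ≈ 167

Σ MᵢCᵢ = 0·34 + 34·22 + 53·25 + 70·37 = 0 + 748 + 1325 + 2590 = 4663
Σ Rᵢ = 0 + 3 + 8 + 17 = 28
N̂ = 4663 / 28 ≈ 166.5 → 167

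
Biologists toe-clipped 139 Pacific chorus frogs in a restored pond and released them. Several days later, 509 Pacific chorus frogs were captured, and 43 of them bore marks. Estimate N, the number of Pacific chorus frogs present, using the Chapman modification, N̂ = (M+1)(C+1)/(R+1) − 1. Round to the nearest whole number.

N̂ = (139+1)(509+1)/(43+1) − 1 = 140·510/44 − 1
= 71400/44 − 1 ≈ 1622.7 − 1 ≈ 1621.7 → 1622

N ≈ 1622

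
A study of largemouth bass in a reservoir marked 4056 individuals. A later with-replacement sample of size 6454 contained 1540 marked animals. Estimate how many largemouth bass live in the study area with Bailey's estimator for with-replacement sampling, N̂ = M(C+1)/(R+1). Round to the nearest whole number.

N ≈ 16,990

N̂ = 4056·(6454+1)/(1540+1) = 4056·6455/1541 = 26181480/1541 ≈ 16989.9 → 16990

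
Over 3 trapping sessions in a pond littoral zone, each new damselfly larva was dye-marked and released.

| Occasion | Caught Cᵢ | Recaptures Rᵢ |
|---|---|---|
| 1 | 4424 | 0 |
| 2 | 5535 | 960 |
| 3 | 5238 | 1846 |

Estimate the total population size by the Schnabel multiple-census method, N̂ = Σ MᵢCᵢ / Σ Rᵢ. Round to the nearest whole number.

N ≈ 25,525

Marked at large before each occasion: Mᵢ = Σⱼ<ᵢ (Cⱼ − Rⱼ) → M1=0, M2=4424, M3=8999
Σ MᵢCᵢ = 0·4424 + 4424·5535 + 8999·5238 = 0 + 24486840 + 47136762 = 71623602
Σ Rᵢ = 0 + 960 + 1846 = 2806
N̂ = 71623602 / 2806 ≈ 25525.2 → 25525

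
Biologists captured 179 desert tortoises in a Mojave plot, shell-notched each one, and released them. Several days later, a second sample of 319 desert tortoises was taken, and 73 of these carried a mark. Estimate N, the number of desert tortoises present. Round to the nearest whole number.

N ≈ 782

The marked fraction in the recapture sample should equal the marked fraction in the population: 73/319 = 179/N.
N = (179 × 319) / 73 = 57101 / 73 ≈ 782.2 → 782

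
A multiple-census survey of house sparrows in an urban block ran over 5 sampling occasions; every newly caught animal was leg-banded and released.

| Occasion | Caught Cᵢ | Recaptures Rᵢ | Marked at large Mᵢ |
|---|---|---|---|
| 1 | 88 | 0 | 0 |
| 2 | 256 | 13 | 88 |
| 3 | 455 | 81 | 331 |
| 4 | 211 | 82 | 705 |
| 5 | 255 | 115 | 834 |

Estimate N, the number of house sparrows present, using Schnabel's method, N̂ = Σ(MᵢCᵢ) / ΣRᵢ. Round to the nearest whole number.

N ≈ 1837

Σ MᵢCᵢ = 0·88 + 88·256 + 331·455 + 705·211 + 834·255 = 0 + 22528 + 150605 + 148755 + 212670 = 534558
Σ Rᵢ = 0 + 13 + 81 + 82 + 115 = 291
N̂ = 534558 / 291 ≈ 1837.0 → 1837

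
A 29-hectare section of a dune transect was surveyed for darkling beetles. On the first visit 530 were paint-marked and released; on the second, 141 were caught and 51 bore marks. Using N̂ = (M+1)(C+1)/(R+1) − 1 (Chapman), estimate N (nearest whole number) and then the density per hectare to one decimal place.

N̂ = 531·142/52 − 1 = 75402/52 − 1 ≈ 1449.0 → 1449
Density = N̂ / area = 1449 / 29 ≈ 49.97 → 50.0 per hectare

density ≈ 50.0 darkling beetles per hectare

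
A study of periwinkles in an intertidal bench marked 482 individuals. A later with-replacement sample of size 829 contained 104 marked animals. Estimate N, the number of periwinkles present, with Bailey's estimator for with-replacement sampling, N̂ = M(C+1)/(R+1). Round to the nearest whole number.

N̂ = 482·(829+1)/(104+1) = 482·830/105 = 400060/105 ≈ 3810.1 → 3810

N ≈ 3810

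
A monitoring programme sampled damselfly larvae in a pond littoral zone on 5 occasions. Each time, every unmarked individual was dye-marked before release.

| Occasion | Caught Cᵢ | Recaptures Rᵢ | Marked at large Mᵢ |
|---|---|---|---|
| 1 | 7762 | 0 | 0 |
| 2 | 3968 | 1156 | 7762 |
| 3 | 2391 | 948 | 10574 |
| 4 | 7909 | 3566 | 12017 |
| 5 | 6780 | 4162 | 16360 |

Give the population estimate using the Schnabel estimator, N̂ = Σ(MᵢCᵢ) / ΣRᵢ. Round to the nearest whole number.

Σ MᵢCᵢ = 0·7762 + 7762·3968 + 10574·2391 + 12017·7909 + 16360·6780 = 0 + 30799616 + 25282434 + 95042453 + 110920800 = 262045303
Σ Rᵢ = 0 + 1156 + 948 + 3566 + 4162 = 9832
N̂ = 262045303 / 9832 ≈ 26652.3 → 26652

N ≈ 26,652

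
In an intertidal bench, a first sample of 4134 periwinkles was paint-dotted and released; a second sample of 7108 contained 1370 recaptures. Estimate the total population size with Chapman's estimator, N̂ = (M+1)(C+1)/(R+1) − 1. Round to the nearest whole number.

N ≈ 21,440

N̂ = (4134+1)(7108+1)/(1370+1) − 1 = 4135·7109/1371 − 1
= 29395715/1371 − 1 ≈ 21441.1 − 1 ≈ 21440.1 → 21440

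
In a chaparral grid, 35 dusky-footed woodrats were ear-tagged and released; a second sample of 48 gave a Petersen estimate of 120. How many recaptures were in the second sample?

R = 14

From N = M·C/R: R = M·C / N = 35·48 / 120 = 1680 / 120 = 14.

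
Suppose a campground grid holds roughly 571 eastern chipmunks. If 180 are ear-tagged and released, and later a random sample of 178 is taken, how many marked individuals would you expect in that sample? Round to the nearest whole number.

Expected recaptures E[R] = M·C / N.
E[R] = 180 × 178 / 571 = 32040 / 571 ≈ 56.1 → 56

expected recaptures ≈ 56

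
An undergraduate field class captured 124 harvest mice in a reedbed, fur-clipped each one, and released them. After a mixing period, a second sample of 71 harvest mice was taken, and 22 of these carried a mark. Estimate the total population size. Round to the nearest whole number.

Lincoln-Petersen assumes M/N = R/C, so N = M·C / R.
N = (124 × 71) / 22 = 8804 / 22 ≈ 400.2 → 400

N ≈ 400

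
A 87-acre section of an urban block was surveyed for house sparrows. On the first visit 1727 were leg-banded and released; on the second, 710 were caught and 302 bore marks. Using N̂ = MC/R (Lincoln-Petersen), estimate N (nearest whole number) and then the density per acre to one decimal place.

density ≈ 46.7 house sparrows per acre

N̂ = 1727·710/302 = 1226170/302 ≈ 4060.2 → 4060
Density = N̂ / area = 4060 / 87 ≈ 46.67 → 46.7 per acre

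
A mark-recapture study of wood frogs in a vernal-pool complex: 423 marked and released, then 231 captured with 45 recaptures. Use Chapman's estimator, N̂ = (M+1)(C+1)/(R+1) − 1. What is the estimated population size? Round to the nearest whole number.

N̂ = (423+1)(231+1)/(45+1) − 1 = 424·232/46 − 1
= 98368/46 − 1 ≈ 2138.4 − 1 ≈ 2137.4 → 2137

N ≈ 2137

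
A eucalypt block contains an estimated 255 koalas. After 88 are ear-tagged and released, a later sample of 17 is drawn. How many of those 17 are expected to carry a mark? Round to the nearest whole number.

expected recaptures ≈ 6

The marked fraction of the population is 88/255, so in a sample of 17 expect C·(M/N) marked.
E[R] = 88 × 17 / 255 = 1496 / 255 ≈ 5.9 → 6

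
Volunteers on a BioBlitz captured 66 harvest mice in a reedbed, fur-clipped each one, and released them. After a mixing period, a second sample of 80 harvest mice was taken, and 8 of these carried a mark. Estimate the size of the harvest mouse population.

N = 660

N = (66 × 80) / 8 = 5280 / 8 = 660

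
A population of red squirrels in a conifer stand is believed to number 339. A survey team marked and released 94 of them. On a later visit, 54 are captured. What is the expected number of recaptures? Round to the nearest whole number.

Expected recaptures E[R] = M·C / N.
E[R] = 94 × 54 / 339 = 5076 / 339 ≈ 15.0 → 15

expected recaptures ≈ 15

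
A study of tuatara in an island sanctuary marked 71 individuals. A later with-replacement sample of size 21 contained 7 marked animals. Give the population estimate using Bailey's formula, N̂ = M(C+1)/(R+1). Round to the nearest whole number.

N̂ = 71·(21+1)/(7+1) = 71·22/8 = 1562/8 ≈ 195.2 → 195

N ≈ 195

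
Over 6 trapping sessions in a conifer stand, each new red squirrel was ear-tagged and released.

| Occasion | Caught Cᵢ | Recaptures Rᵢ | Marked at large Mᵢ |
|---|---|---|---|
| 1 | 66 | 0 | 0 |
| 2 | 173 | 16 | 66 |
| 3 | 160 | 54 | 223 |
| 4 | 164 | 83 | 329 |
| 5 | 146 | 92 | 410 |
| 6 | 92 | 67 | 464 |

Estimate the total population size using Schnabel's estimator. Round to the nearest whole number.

N ≈ 653

Σ MᵢCᵢ = 0·66 + 66·173 + 223·160 + 329·164 + 410·146 + 464·92 = 0 + 11418 + 35680 + 53956 + 59860 + 42688 = 203602
Σ Rᵢ = 0 + 16 + 54 + 83 + 92 + 67 = 312
N̂ = 203602 / 312 ≈ 652.6 → 653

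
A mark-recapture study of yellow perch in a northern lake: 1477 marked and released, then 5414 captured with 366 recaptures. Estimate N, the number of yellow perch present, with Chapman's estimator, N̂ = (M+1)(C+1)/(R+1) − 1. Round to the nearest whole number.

N̂ = (1477+1)(5414+1)/(366+1) − 1 = 1478·5415/367 − 1
= 8003370/367 − 1 ≈ 21807.5 − 1 ≈ 21806.5 → 21807

N ≈ 21,807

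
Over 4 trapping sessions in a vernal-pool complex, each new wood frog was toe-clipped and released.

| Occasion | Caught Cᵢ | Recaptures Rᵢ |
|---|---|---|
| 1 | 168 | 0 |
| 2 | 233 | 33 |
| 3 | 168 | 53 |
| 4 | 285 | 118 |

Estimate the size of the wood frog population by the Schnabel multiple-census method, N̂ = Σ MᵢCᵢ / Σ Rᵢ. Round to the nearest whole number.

Marked at large before each occasion: Mᵢ = Σⱼ<ᵢ (Cⱼ − Rⱼ) → M1=0, M2=168, M3=368, M4=483
Σ MᵢCᵢ = 0·168 + 168·233 + 368·168 + 483·285 = 0 + 39144 + 61824 + 137655 = 238623
Σ Rᵢ = 0 + 33 + 53 + 118 = 204
N̂ = 238623 / 204 ≈ 1169.7 → 1170

N ≈ 1170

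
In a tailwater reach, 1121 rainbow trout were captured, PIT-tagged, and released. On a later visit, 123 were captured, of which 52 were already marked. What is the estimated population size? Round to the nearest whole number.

The marked fraction in the recapture sample should equal the marked fraction in the population: 52/123 = 1121/N.
N = (1121 × 123) / 52 = 137883 / 52 ≈ 2651.6 → 2652

N ≈ 2652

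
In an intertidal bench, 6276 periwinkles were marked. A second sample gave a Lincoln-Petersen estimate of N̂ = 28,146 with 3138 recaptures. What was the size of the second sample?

From N = M·C/R: C = N·R / M = 28146·3138 / 6276 = 88322148 / 6276 = 14073.

C = 14073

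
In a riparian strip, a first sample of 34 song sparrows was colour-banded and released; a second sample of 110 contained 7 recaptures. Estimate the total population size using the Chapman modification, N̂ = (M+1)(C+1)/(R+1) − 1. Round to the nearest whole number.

N̂ = (34+1)(110+1)/(7+1) − 1 = 35·111/8 − 1
= 3885/8 − 1 ≈ 485.6 − 1 ≈ 484.6 → 485

N ≈ 485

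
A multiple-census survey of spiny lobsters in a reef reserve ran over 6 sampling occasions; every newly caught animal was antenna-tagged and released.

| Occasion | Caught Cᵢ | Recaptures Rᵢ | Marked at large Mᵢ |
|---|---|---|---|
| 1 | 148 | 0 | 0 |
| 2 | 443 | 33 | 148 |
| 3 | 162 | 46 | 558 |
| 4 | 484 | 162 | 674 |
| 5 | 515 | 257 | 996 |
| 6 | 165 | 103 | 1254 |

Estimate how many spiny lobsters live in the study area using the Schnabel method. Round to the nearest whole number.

N ≈ 2000

Σ MᵢCᵢ = 0·148 + 148·443 + 558·162 + 674·484 + 996·515 + 1254·165 = 0 + 65564 + 90396 + 326216 + 512940 + 206910 = 1202026
Σ Rᵢ = 0 + 33 + 46 + 162 + 257 + 103 = 601
N̂ = 1202026 / 601 ≈ 2000.0 → 2000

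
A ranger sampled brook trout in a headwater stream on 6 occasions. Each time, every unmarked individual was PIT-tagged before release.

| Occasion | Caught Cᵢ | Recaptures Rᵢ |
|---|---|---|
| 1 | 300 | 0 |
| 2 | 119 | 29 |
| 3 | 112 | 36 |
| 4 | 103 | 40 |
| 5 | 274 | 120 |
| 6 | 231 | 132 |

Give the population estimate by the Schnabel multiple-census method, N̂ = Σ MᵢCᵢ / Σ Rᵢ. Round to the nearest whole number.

N ≈ 1205

Marked at large before each occasion: Mᵢ = Σⱼ<ᵢ (Cⱼ − Rⱼ) → M1=0, M2=300, M3=390, M4=466, M5=529, M6=683
Σ MᵢCᵢ = 0·300 + 300·119 + 390·112 + 466·103 + 529·274 + 683·231 = 0 + 35700 + 43680 + 47998 + 144946 + 157773 = 430097
Σ Rᵢ = 0 + 29 + 36 + 40 + 120 + 132 = 357
N̂ = 430097 / 357 ≈ 1204.8 → 1205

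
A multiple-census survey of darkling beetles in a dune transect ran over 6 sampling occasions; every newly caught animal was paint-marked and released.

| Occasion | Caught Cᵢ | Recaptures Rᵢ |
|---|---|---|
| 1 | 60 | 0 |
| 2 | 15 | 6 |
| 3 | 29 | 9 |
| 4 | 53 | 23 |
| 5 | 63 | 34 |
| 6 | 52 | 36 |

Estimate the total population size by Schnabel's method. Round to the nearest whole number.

N ≈ 211

Marked at large before each occasion: Mᵢ = Σⱼ<ᵢ (Cⱼ − Rⱼ) → M1=0, M2=60, M3=69, M4=89, M5=119, M6=148
Σ MᵢCᵢ = 0·60 + 60·15 + 69·29 + 89·53 + 119·63 + 148·52 = 0 + 900 + 2001 + 4717 + 7497 + 7696 = 22811
Σ Rᵢ = 0 + 6 + 9 + 23 + 34 + 36 = 108
N̂ = 22811 / 108 ≈ 211.2 → 211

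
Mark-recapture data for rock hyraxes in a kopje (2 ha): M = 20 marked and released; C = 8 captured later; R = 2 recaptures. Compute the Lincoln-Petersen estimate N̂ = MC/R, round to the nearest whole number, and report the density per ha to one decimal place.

N̂ = 20·8/2 = 160/2 = 80
Density = N̂ / area = 80 / 2 = 40.0 per ha

density ≈ 40.0 rock hyraxes per ha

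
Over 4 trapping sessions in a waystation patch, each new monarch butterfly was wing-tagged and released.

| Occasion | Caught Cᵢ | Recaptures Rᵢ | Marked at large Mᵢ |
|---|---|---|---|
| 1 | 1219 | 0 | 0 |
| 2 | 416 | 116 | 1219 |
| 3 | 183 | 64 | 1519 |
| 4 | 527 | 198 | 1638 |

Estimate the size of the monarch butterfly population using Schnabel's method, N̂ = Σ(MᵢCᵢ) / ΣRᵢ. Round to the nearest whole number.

N ≈ 4361

Σ MᵢCᵢ = 0·1219 + 1219·416 + 1519·183 + 1638·527 = 0 + 507104 + 277977 + 863226 = 1648307
Σ Rᵢ = 0 + 116 + 64 + 198 = 378
N̂ = 1648307 / 378 ≈ 4360.6 → 4361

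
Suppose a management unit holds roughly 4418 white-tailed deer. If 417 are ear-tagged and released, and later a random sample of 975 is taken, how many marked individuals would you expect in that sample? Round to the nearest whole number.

expected recaptures ≈ 92

The marked fraction of the population is 417/4418, so in a sample of 975 expect C·(M/N) marked.
E[R] = 417 × 975 / 4418 = 406575 / 4418 ≈ 92.0 → 92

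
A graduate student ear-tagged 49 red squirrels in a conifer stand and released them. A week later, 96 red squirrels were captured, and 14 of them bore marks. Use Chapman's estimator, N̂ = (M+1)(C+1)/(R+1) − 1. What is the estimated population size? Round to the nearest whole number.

N ≈ 322

N̂ = (49+1)(96+1)/(14+1) − 1 = 50·97/15 − 1
= 4850/15 − 1 ≈ 323.3 − 1 ≈ 322.3 → 322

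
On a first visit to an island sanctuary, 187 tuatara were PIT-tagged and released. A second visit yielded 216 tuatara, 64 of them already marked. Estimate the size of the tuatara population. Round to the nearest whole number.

N ≈ 631

N = (187 × 216) / 64 = 40392 / 64 ≈ 631.1 → 631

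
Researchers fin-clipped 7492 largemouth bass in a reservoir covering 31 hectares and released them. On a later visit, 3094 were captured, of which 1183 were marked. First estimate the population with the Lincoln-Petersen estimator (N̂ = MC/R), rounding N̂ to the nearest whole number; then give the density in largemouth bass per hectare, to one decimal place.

N̂ = 7492·3094/1183 = 23180248/1183 ≈ 19594.46 → 19594
Density = N̂ / area = 19594 / 31 ≈ 632.06 → 632.1 per hectare

density ≈ 632.1 largemouth bass per hectare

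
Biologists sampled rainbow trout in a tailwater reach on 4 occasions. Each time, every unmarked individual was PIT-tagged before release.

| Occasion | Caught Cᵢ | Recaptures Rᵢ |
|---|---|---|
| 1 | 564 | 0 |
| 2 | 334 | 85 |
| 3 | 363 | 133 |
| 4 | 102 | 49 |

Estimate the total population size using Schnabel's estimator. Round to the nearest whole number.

N ≈ 2209

Marked at large before each occasion: Mᵢ = Σⱼ<ᵢ (Cⱼ − Rⱼ) → M1=0, M2=564, M3=813, M4=1043
Σ MᵢCᵢ = 0·564 + 564·334 + 813·363 + 1043·102 = 0 + 188376 + 295119 + 106386 = 589881
Σ Rᵢ = 0 + 85 + 133 + 49 = 267
N̂ = 589881 / 267 ≈ 2209.3 → 2209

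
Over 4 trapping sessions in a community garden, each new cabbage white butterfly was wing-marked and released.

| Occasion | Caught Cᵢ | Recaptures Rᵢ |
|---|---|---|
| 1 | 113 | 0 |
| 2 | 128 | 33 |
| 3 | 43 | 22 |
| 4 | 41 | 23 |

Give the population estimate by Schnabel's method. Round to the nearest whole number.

Marked at large before each occasion: Mᵢ = Σⱼ<ᵢ (Cⱼ − Rⱼ) → M1=0, M2=113, M3=208, M4=229
Σ MᵢCᵢ = 0·113 + 113·128 + 208·43 + 229·41 = 0 + 14464 + 8944 + 9389 = 32797
Σ Rᵢ = 0 + 33 + 22 + 23 = 78
N̂ = 32797 / 78 ≈ 420.47 → 420

N ≈ 420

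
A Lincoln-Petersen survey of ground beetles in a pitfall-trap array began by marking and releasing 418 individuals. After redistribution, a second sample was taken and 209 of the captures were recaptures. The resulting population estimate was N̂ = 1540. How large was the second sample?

C = 770

From N = M·C/R: C = N·R / M = 1540·209 / 418 = 321860 / 418 = 770.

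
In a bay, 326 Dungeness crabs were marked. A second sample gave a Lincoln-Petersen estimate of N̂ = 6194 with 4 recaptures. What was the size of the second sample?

C = 76

From N = M·C/R: C = N·R / M = 6194·4 / 326 = 24776 / 326 = 76.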